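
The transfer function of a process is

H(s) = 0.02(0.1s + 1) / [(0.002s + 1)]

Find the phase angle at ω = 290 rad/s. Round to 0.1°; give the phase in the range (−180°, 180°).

At ω = 290 rad/s:
zero (1 + j290·0.1) = 1 + j29 → |·| ≈ 29.017, ∠ ≈ 88.03°
pole (1 + j290·0.002) = 1 + j0.58 → |·| ≈ 1.156, ∠ ≈ 30.11°
∠H = (88.03°) − (30.11°) = 57.92°

57.9°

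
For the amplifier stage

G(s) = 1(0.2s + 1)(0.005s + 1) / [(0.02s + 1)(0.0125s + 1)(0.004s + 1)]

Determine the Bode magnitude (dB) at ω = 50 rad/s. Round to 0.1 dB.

At ω = 50 rad/s:
zero (1 + j50·0.2) = 1 + j10 → |·| ≈ 10.05, ∠ ≈ 84.29°
zero (1 + j50·0.005) = 1 + j0.25 → |·| ≈ 1.0308, ∠ ≈ 14.04°
pole (1 + j50·0.02) = 1 + j1 → |·| ≈ 1.4142, ∠ ≈ 45.00°
pole (1 + j50·0.0125) = 1 + j0.625 → |·| ≈ 1.1792, ∠ ≈ 32.01°
pole (1 + j50·0.004) = 1 + j0.2 → |·| ≈ 1.0198, ∠ ≈ 11.31°
|G| = 1 · 10.05 · 1.0308 / (1.4142 · 1.1792 · 1.0198) ≈ 6.0915
Gain = 20 log₁₀(6.0915) ≈ 15.69 dB

15.7 dB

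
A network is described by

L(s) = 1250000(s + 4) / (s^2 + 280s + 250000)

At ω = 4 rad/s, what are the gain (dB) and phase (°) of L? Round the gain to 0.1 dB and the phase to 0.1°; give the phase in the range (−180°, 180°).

At s = jω = j4:
zero (s+4): 4 + j4 → |·| = √(4²+4²) = √32 ≈ 5.6569, ∠ = arctan(4/4) ≈ 45.00°
quadratic: (j4)² + 280·j4 + 250000 = 249984 + j1120 → |·| ≈ 2.4999e+05, ∠ ≈ 0.26°
|L| = 1250000 · 5.6569 / 2.4999e+05 ≈ 28.286
Gain = 20 log₁₀(28.286) ≈ 29.03 dB
∠L = 45.00° − 0.26° = 44.74°

29.0 dB, 44.7°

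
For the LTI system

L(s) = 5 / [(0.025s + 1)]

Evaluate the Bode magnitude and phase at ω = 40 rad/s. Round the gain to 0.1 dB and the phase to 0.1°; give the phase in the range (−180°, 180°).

At ω = 40 rad/s:
pole (1 + j40·0.025) = 1 + j1 → |·| ≈ 1.4142, ∠ ≈ 45.00°
|L| = 5 · 1 / (1.4142) ≈ 3.5356
Gain = 20 log₁₀(3.5356) ≈ 10.97 dB
∠L = (0°) − (45.00°) = -45.00°

11.0 dB, -45.0°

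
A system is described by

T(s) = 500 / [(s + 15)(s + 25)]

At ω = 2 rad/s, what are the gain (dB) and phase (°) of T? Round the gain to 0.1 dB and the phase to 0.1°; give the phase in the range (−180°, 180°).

2.4 dB, -12.2°

At s = jω = j2:
pole (s+15): 15 + j2 → |·| = √(15²+2²) = √229 ≈ 15.133, ∠ = arctan(2/15) ≈ 7.59°
pole (s+25): 25 + j2 → |·| = √(25²+2²) = √629 ≈ 25.08, ∠ = arctan(2/25) ≈ 4.57°
|T| = 500 / 379.54 ≈ 1.3174
Gain = 20 log₁₀(1.3174) ≈ 2.39 dB
∠T = 0.00° − 12.16° = -12.16°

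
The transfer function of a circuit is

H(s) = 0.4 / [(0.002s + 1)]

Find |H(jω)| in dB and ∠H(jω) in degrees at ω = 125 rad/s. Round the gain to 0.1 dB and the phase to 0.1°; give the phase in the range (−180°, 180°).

-8.2 dB, -14.0°

At ω = 125 rad/s:
pole (1 + j125·0.002) = 1 + j0.25 → |·| ≈ 1.0308, ∠ ≈ 14.04°
|H| = 0.4 · 1 / (1.0308) ≈ 0.38805
Gain = 20 log₁₀(0.38805) ≈ -8.22 dB
∠H = (0°) − (14.04°) = -14.04°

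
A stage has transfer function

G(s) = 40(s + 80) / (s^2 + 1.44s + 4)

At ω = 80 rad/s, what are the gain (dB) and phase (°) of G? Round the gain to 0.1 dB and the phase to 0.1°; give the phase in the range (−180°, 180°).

At s = jω = j80:
zero (s+80): 80 + j80 → |·| = √(80²+80²) = √12800 ≈ 113.14, ∠ = arctan(80/80) ≈ 45.00°
quadratic: (j80)² + 1.44·j80 + 4 = -6396 + j115.2 → |·| ≈ 6397, ∠ ≈ 178.97°
|G| = 40 · 113.14 / 6397 ≈ 0.70746
Gain = 20 log₁₀(0.70746) ≈ -3.01 dB
∠G = 45.00° − 178.97° = -133.97°

-3.0 dB, -134.0°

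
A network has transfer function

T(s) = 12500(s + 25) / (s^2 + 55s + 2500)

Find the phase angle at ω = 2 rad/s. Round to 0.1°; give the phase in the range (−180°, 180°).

2.1°

At s = jω = j2:
zero (s+25): 25 + j2 → |·| = √(25²+2²) = √629 ≈ 25.08, ∠ = arctan(2/25) ≈ 4.57°
quadratic: (j2)² + 55·j2 + 2500 = 2496 + j110 → |·| ≈ 2498.4, ∠ ≈ 2.52°
∠T = 4.57° − 2.52° = 2.05°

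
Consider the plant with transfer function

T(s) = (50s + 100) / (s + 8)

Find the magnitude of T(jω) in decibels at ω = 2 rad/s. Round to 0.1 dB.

24.7 dB

Substitute s = j2:
Numerator: 50(j2) + 100 = 100 + j100
Denominator: (j2) + 8 = 8 + j2
|N| = √(100² + 100²) ≈ 141.42, ∠N ≈ 45.00°
|D| = √(8² + 2²) ≈ 8.2462, ∠D ≈ 14.04°
|T| = 141.42 / 8.2462 ≈ 17.15
Gain = 20 log₁₀(17.15) ≈ 24.69 dB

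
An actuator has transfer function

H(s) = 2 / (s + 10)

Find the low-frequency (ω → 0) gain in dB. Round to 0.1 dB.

H(0) = 2 / (10) = 0.2
20 log₁₀(0.2) ≈ -13.98 dB

-14.0 dB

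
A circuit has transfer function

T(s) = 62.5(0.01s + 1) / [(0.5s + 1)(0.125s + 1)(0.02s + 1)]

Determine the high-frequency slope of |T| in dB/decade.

-40 dB/decade

Each pole contributes −20 dB/decade at high frequency; each zero contributes +20 dB/decade.
Net: 1 zero(s) − 3 pole(s) → -40 dB/decade.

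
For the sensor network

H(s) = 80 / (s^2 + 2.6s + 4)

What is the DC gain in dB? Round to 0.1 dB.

26.0 dB

H(0) = 80 / 4 = 20
20 log₁₀(20) ≈ 26.02 dB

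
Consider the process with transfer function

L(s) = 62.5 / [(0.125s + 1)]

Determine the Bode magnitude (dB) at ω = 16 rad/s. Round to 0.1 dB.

28.9 dB

At ω = 16 rad/s:
pole (1 + j16·0.125) = 1 + j2 → |·| ≈ 2.2361, ∠ ≈ 63.43°
|L| = 62.5 · 1 / (2.2361) ≈ 27.95
Gain = 20 log₁₀(27.95) ≈ 28.93 dB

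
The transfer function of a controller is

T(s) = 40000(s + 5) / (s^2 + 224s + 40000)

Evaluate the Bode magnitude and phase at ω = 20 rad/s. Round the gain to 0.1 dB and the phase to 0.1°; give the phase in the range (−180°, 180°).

At s = jω = j20:
zero (s+5): 5 + j20 → |·| = √(5²+20²) = √425 ≈ 20.616, ∠ = arctan(20/5) ≈ 75.96°
quadratic: (j20)² + 224·j20 + 40000 = 39600 + j4480 → |·| ≈ 39853, ∠ ≈ 6.45°
|T| = 40000 · 20.616 / 39853 ≈ 20.692
Gain = 20 log₁₀(20.692) ≈ 26.32 dB
∠T = 75.96° − 6.45° = 69.51°

26.3 dB, 69.5°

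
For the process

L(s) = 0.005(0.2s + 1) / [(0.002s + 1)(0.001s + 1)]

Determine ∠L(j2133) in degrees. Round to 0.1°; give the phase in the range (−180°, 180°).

-51.8°

At ω = 2133 rad/s:
zero (1 + j2133·0.2) = 1 + j426.6 → |·| ≈ 426.6, ∠ ≈ 89.87°
pole (1 + j2133·0.002) = 1 + j4.266 → |·| ≈ 4.3816, ∠ ≈ 76.81°
pole (1 + j2133·0.001) = 1 + j2.133 → |·| ≈ 2.3558, ∠ ≈ 64.88°
∠L = (89.87°) − (76.81° + 64.88°) = -51.82°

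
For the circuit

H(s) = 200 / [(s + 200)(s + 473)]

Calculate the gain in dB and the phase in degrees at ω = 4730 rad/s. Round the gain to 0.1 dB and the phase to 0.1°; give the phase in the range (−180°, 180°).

At s = jω = j4730:
pole (s+200): 200 + j4730 → |·| = √(200²+4730²) = √22412900 ≈ 4734.2, ∠ = arctan(4730/200) ≈ 87.58°
pole (s+473): 473 + j4730 → |·| = √(473²+4730²) = √22596629 ≈ 4753.6, ∠ = arctan(4730/473) ≈ 84.29°
|H| = 200 / 2.2504e+07 ≈ 8.8873e-06
Gain = 20 log₁₀(8.8873e-06) ≈ -101.02 dB
∠H = 0.00° − 171.87° = -171.87°

-101.0 dB, -171.9°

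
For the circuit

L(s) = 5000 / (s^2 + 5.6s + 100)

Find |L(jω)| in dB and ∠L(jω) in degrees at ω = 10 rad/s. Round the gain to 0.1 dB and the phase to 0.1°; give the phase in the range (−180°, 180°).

39.0 dB, -90.0°

At s = jω = j10:
quadratic: (j10)² + 5.6·j10 + 100 = 0 + j56 → |·| ≈ 56, ∠ ≈ 90.00°
|L| = 5000 / 56 ≈ 89.286
Gain = 20 log₁₀(89.286) ≈ 39.02 dB
∠L = 0.00° − 90.00° = -90.00°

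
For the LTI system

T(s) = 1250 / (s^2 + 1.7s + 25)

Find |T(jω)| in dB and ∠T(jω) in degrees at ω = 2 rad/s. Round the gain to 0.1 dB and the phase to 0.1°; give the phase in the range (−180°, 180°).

35.4 dB, -9.2°

At s = jω = j2:
quadratic: (j2)² + 1.7·j2 + 25 = 21 + j3.4 → |·| ≈ 21.273, ∠ ≈ 9.20°
|T| = 1250 / 21.273 ≈ 58.76
Gain = 20 log₁₀(58.76) ≈ 35.38 dB
∠T = 0.00° − 9.20° = -9.20°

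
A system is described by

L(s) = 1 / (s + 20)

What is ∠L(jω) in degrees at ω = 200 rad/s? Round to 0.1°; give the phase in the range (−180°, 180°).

Substitute s = j200:
Numerator: 1 = 1 + j0
Denominator: (j200) + 20 = 20 + j200
|N| = √(1² + 0²) ≈ 1, ∠N ≈ 0.00°
|D| = √(20² + 200²) ≈ 201, ∠D ≈ 84.29°
∠L = 0.00° − 84.29° = -84.29°

-84.3°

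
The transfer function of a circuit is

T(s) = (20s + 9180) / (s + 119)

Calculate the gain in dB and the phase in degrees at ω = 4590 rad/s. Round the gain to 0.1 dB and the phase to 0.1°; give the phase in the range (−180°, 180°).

Substitute s = j4590:
Numerator: 20(j4590) + 9180 = 9180 + j91800
Denominator: (j4590) + 119 = 119 + j4590
|N| = √(9180² + 91800²) ≈ 92258, ∠N ≈ 84.29°
|D| = √(119² + 4590²) ≈ 4591.5, ∠D ≈ 88.51°
|T| = 92258 / 4591.5 ≈ 20.093
Gain = 20 log₁₀(20.093) ≈ 26.06 dB
∠T = 84.29° − 88.51° = -4.22°

26.1 dB, -4.2°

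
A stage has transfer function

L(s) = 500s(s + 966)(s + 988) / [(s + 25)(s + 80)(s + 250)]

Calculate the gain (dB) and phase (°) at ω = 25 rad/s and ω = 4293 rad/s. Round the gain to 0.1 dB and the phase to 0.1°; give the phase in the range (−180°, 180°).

ω = 25: 84.1 dB, 24.9°; ω = 4293: 54.4 dB, -20.9°

At s = jω = j25:
zero (s+966): 966 + j25 → |·| = √(966²+25²) = √933781 ≈ 966.32, ∠ = arctan(25/966) ≈ 1.48°
zero (s+988): 988 + j25 → |·| = √(988²+25²) = √976769 ≈ 988.32, ∠ = arctan(25/988) ≈ 1.45°
zero at origin: s = j25 → |·| = 25, ∠ = 90.00°
pole (s+25): 25 + j25 → |·| = √(25²+25²) = √1250 ≈ 35.355, ∠ = arctan(25/25) ≈ 45.00°
pole (s+80): 80 + j25 → |·| = √(80²+25²) = √7025 ≈ 83.815, ∠ = arctan(25/80) ≈ 17.35°
pole (s+250): 250 + j25 → |·| = √(250²+25²) = √63125 ≈ 251.25, ∠ = arctan(25/250) ≈ 5.71°
|L| = 500 · 2.3876e+07 / 7.4452e+05 ≈ 16034
Gain = 20 log₁₀(16034) ≈ 84.10 dB
∠L = 92.93° − 68.06° = 24.87°

At s = jω = j4293:
zero (s+966): 966 + j4293 → |·| = √(966²+4293²) = √19363005 ≈ 4400.3, ∠ = arctan(4293/966) ≈ 77.32°
zero (s+988): 988 + j4293 → |·| = √(988²+4293²) = √19405993 ≈ 4405.2, ∠ = arctan(4293/988) ≈ 77.04°
zero at origin: s = j4293 → |·| = 4293, ∠ = 90.00°
pole (s+25): 25 + j4293 → |·| = √(25²+4293²) = √18430474 ≈ 4293.1, ∠ = arctan(4293/25) ≈ 89.67°
pole (s+80): 80 + j4293 → |·| = √(80²+4293²) = √18436249 ≈ 4293.7, ∠ = arctan(4293/80) ≈ 88.93°
pole (s+250): 250 + j4293 → |·| = √(250²+4293²) = √18492349 ≈ 4300.3, ∠ = arctan(4293/250) ≈ 86.67°
|L| = 500 · 8.3216e+10 / 7.9269e+10 ≈ 524.9
Gain = 20 log₁₀(524.9) ≈ 54.40 dB
∠L = 244.36° − 265.27° = -20.91°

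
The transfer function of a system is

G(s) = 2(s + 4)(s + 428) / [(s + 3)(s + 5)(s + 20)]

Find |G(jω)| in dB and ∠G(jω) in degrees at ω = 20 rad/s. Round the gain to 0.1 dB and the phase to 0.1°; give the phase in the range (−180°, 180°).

At s = jω = j20:
zero (s+4): 4 + j20 → |·| = √(4²+20²) = √416 ≈ 20.396, ∠ = arctan(20/4) ≈ 78.69°
zero (s+428): 428 + j20 → |·| = √(428²+20²) = √183584 ≈ 428.47, ∠ = arctan(20/428) ≈ 2.68°
pole (s+3): 3 + j20 → |·| = √(3²+20²) = √409 ≈ 20.224, ∠ = arctan(20/3) ≈ 81.47°
pole (s+5): 5 + j20 → |·| = √(5²+20²) = √425 ≈ 20.616, ∠ = arctan(20/5) ≈ 75.96°
pole (s+20): 20 + j20 → |·| = √(20²+20²) = √800 ≈ 28.284, ∠ = arctan(20/20) ≈ 45.00°
|G| = 2 · 8739.1 / 11793 ≈ 1.4821
Gain = 20 log₁₀(1.4821) ≈ 3.42 dB
∠G = 81.37° − 202.43° = -121.06°

3.4 dB, -121.1°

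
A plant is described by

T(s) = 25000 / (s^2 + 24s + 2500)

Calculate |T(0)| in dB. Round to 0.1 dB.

20.0 dB

T(0) = 25000 / 2500 = 10
20 log₁₀(10) ≈ 20.00 dB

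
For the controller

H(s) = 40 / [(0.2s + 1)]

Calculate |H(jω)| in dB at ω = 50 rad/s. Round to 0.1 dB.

At ω = 50 rad/s:
pole (1 + j50·0.2) = 1 + j10 → |·| ≈ 10.05, ∠ ≈ 84.29°
|H| = 40 · 1 / (10.05) ≈ 3.9801
Gain = 20 log₁₀(3.9801) ≈ 12.00 dB

12.0 dB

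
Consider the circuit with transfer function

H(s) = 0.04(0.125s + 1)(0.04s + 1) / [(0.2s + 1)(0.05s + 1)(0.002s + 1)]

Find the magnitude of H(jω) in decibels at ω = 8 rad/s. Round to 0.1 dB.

At ω = 8 rad/s:
zero (1 + j8·0.125) = 1 + j1 → |·| ≈ 1.4142, ∠ ≈ 45.00°
zero (1 + j8·0.04) = 1 + j0.32 → |·| ≈ 1.05, ∠ ≈ 17.74°
pole (1 + j8·0.2) = 1 + j1.6 → |·| ≈ 1.8868, ∠ ≈ 57.99°
pole (1 + j8·0.05) = 1 + j0.4 → |·| ≈ 1.077, ∠ ≈ 21.80°
pole (1 + j8·0.002) = 1 + j0.016 → |·| ≈ 1.0001, ∠ ≈ 0.92°
|H| = 0.04 · 1.4142 · 1.05 / (1.8868 · 1.077 · 1.0001) ≈ 0.029226
Gain = 20 log₁₀(0.029226) ≈ -30.68 dB

-30.7 dB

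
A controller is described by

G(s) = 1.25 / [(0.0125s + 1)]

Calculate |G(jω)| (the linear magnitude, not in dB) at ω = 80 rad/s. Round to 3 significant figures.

0.884

At ω = 80 rad/s:
pole (1 + j80·0.0125) = 1 + j1 → |·| ≈ 1.4142, ∠ ≈ 45.00°
|G| = 1.25 · 1 / (1.4142) ≈ 0.88389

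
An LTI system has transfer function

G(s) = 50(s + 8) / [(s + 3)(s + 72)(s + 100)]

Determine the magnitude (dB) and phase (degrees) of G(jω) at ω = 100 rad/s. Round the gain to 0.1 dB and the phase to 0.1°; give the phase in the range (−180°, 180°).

At s = jω = j100:
zero (s+8): 8 + j100 → |·| = √(8²+100²) = √10064 ≈ 100.32, ∠ = arctan(100/8) ≈ 85.43°
pole (s+3): 3 + j100 → |·| = √(3²+100²) = √10009 ≈ 100.04, ∠ = arctan(100/3) ≈ 88.28°
pole (s+72): 72 + j100 → |·| = √(72²+100²) = √15184 ≈ 123.22, ∠ = arctan(100/72) ≈ 54.25°
pole (s+100): 100 + j100 → |·| = √(100²+100²) = √20000 ≈ 141.42, ∠ = arctan(100/100) ≈ 45.00°
|G| = 50 · 100.32 / 1.7433e+06 ≈ 0.0028773
Gain = 20 log₁₀(0.0028773) ≈ -50.82 dB
∠G = 85.43° − 187.53° = -102.10°

-50.8 dB, -102.1°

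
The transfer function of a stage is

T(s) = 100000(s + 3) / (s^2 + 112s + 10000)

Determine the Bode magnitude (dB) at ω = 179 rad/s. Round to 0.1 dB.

55.6 dB

At s = jω = j179:
zero (s+3): 3 + j179 → |·| = √(3²+179²) = √32050 ≈ 179.03, ∠ = arctan(179/3) ≈ 89.04°
quadratic: (j179)² + 112·j179 + 10000 = -22041 + j20048 → |·| ≈ 29795, ∠ ≈ 137.71°
|T| = 100000 · 179.03 / 29795 ≈ 600.87
Gain = 20 log₁₀(600.87) ≈ 55.58 dB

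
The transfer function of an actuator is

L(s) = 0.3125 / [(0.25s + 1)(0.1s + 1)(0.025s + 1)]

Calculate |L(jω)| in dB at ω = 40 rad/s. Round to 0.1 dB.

At ω = 40 rad/s:
pole (1 + j40·0.25) = 1 + j10 → |·| ≈ 10.05, ∠ ≈ 84.29°
pole (1 + j40·0.1) = 1 + j4 → |·| ≈ 4.1231, ∠ ≈ 75.96°
pole (1 + j40·0.025) = 1 + j1 → |·| ≈ 1.4142, ∠ ≈ 45.00°
|L| = 0.3125 · 1 / (10.05 · 4.1231 · 1.4142) ≈ 0.0053327
Gain = 20 log₁₀(0.0053327) ≈ -45.46 dB

-45.5 dB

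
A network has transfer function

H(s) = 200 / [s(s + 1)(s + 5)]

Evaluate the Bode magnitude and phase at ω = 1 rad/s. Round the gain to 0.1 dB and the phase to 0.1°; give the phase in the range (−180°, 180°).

At s = jω = j1:
pole (s+1): 1 + j1 → |·| = √(1²+1²) = √2 ≈ 1.4142, ∠ = arctan(1/1) ≈ 45.00°
pole (s+5): 5 + j1 → |·| = √(5²+1²) = √26 ≈ 5.099, ∠ = arctan(1/5) ≈ 11.31°
pole at origin: |s| = 1, ∠ = 90.00° (in denominator)
|H| = 200 / 7.211 ≈ 27.735
Gain = 20 log₁₀(27.735) ≈ 28.86 dB
∠H = 0.00° − 146.31° = -146.31°

28.9 dB, -146.3°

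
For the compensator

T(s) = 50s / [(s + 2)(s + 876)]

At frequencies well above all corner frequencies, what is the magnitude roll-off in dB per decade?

Each pole contributes −20 dB/decade at high frequency; each zero contributes +20 dB/decade.
Net: 1 zero(s) − 2 pole(s) → -20 dB/decade.

-20 dB/decade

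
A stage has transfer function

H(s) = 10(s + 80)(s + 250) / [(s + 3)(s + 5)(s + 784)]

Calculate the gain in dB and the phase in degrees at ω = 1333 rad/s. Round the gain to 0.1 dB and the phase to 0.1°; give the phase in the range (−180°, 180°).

-43.6 dB, -73.3°

At s = jω = j1333:
zero (s+80): 80 + j1333 → |·| = √(80²+1333²) = √1783289 ≈ 1335.4, ∠ = arctan(1333/80) ≈ 86.57°
zero (s+250): 250 + j1333 → |·| = √(250²+1333²) = √1839389 ≈ 1356.2, ∠ = arctan(1333/250) ≈ 79.38°
pole (s+3): 3 + j1333 → |·| = √(3²+1333²) = √1776898 ≈ 1333, ∠ = arctan(1333/3) ≈ 89.87°
pole (s+5): 5 + j1333 → |·| = √(5²+1333²) = √1776914 ≈ 1333, ∠ = arctan(1333/5) ≈ 89.79°
pole (s+784): 784 + j1333 → |·| = √(784²+1333²) = √2391545 ≈ 1546.5, ∠ = arctan(1333/784) ≈ 59.54°
|H| = 10 · 1.8111e+06 / 2.748e+09 ≈ 0.0065906
Gain = 20 log₁₀(0.0065906) ≈ -43.62 dB
∠H = 165.95° − 239.20° = -73.25°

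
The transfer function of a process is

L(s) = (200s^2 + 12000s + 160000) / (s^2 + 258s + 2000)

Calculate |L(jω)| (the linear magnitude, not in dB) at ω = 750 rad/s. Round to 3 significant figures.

190

Substitute s = j750:
Numerator: 200(j750)^2 + 12000(j750) + 160000 = -112340000 + j9000000
Denominator: (j750)^2 + 258(j750) + 2000 = -560500 + j193500
|N| = √(112340000² + 9000000²) ≈ 1.127e+08, ∠N ≈ 175.42°
|D| = √(560500² + 193500²) ≈ 5.9296e+05, ∠D ≈ 160.95°
|L| = 1.127e+08 / 5.9296e+05 ≈ 190.06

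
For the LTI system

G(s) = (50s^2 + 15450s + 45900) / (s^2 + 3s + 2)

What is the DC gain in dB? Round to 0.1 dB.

87.2 dB

G(0) = 45900 / 2 = 22950
20 log₁₀(22950) ≈ 87.22 dB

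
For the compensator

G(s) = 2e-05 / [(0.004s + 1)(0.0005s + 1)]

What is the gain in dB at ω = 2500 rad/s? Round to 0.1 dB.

At ω = 2500 rad/s:
pole (1 + j2500·0.004) = 1 + j10 → |·| ≈ 10.05, ∠ ≈ 84.29°
pole (1 + j2500·0.0005) = 1 + j1.25 → |·| ≈ 1.6008, ∠ ≈ 51.34°
|G| = 2e-05 · 1 / (10.05 · 1.6008) ≈ 1.2432e-06
Gain = 20 log₁₀(1.2432e-06) ≈ -118.11 dB

-118.1 dB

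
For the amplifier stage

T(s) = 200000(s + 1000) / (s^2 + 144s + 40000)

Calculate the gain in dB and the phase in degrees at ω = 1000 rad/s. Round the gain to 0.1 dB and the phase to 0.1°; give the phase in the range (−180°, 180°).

At s = jω = j1000:
zero (s+1000): 1000 + j1000 → |·| = √(1000²+1000²) = √2000000 ≈ 1414.2, ∠ = arctan(1000/1000) ≈ 45.00°
quadratic: (j1000)² + 144·j1000 + 40000 = -960000 + j144000 → |·| ≈ 9.7074e+05, ∠ ≈ 171.47°
|T| = 200000 · 1414.2 / 9.7074e+05 ≈ 291.37
Gain = 20 log₁₀(291.37) ≈ 49.29 dB
∠T = 45.00° − 171.47° = -126.47°

49.3 dB, -126.5°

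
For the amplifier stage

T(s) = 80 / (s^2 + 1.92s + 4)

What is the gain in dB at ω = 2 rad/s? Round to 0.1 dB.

At s = jω = j2:
quadratic: (j2)² + 1.92·j2 + 4 = 0 + j3.84 → |·| ≈ 3.84, ∠ ≈ 90.00°
|T| = 80 / 3.84 ≈ 20.833
Gain = 20 log₁₀(20.833) ≈ 26.38 dB

26.4 dB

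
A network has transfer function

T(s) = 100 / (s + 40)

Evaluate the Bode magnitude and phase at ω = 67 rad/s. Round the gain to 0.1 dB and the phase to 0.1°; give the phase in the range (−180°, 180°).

Substitute s = j67:
Numerator: 100 = 100 + j0
Denominator: (j67) + 40 = 40 + j67
|N| = √(100² + 0²) ≈ 100, ∠N ≈ 0.00°
|D| = √(40² + 67²) ≈ 78.032, ∠D ≈ 59.16°
|T| = 100 / 78.032 ≈ 1.2815
Gain = 20 log₁₀(1.2815) ≈ 2.15 dB
∠T = 0.00° − 59.16° = -59.16°

2.2 dB, -59.2°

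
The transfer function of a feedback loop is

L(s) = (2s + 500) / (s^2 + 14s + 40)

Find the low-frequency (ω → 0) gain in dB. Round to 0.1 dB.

L(0) = 500 / 40 = 12.5
20 log₁₀(12.5) ≈ 21.94 dB

21.9 dB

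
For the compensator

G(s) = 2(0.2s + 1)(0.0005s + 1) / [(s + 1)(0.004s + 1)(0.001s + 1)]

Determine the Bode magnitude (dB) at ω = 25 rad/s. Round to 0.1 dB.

At ω = 25 rad/s:
zero (1 + j25·0.2) = 1 + j5 → |·| ≈ 5.099, ∠ ≈ 78.69°
zero (1 + j25·0.0005) = 1 + j0.0125 → |·| ≈ 1.0001, ∠ ≈ 0.72°
pole (1 + j25·1) = 1 + j25 → |·| ≈ 25.02, ∠ ≈ 87.71°
pole (1 + j25·0.004) = 1 + j0.1 → |·| ≈ 1.005, ∠ ≈ 5.71°
pole (1 + j25·0.001) = 1 + j0.025 → |·| ≈ 1.0003, ∠ ≈ 1.43°
|G| = 2 · 5.099 · 1.0001 / (25.02 · 1.005 · 1.0003) ≈ 0.40549
Gain = 20 log₁₀(0.40549) ≈ -7.84 dB

-7.8 dB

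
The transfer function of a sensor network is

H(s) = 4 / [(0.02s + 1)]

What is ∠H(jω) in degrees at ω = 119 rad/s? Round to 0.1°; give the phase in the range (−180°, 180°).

At ω = 119 rad/s:
pole (1 + j119·0.02) = 1 + j2.38 → |·| ≈ 2.5815, ∠ ≈ 67.21°
∠H = (0°) − (67.21°) = -67.21°

-67.2°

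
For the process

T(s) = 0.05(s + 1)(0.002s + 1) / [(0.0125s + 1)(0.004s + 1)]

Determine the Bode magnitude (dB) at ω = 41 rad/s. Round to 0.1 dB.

5.1 dB

At ω = 41 rad/s:
zero (1 + j41·1) = 1 + j41 → |·| ≈ 41.012, ∠ ≈ 88.60°
zero (1 + j41·0.002) = 1 + j0.082 → |·| ≈ 1.0034, ∠ ≈ 4.69°
pole (1 + j41·0.0125) = 1 + j0.5125 → |·| ≈ 1.1237, ∠ ≈ 27.14°
pole (1 + j41·0.004) = 1 + j0.164 → |·| ≈ 1.0134, ∠ ≈ 9.31°
|T| = 0.05 · 41.012 · 1.0034 / (1.1237 · 1.0134) ≈ 1.8069
Gain = 20 log₁₀(1.8069) ≈ 5.14 dB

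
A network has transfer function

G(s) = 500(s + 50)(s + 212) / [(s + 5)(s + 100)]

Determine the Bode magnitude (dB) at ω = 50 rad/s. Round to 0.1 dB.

At s = jω = j50:
zero (s+50): 50 + j50 → |·| = √(50²+50²) = √5000 ≈ 70.711, ∠ = arctan(50/50) ≈ 45.00°
zero (s+212): 212 + j50 → |·| = √(212²+50²) = √47444 ≈ 217.82, ∠ = arctan(50/212) ≈ 13.27°
pole (s+5): 5 + j50 → |·| = √(5²+50²) = √2525 ≈ 50.249, ∠ = arctan(50/5) ≈ 84.29°
pole (s+100): 100 + j50 → |·| = √(100²+50²) = √12500 ≈ 111.8, ∠ = arctan(50/100) ≈ 26.57°
|G| = 500 · 15402 / 5617.8 ≈ 1370.8
Gain = 20 log₁₀(1370.8) ≈ 62.74 dB

62.7 dB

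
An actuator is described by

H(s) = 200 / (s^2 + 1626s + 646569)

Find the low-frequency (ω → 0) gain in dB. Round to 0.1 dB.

H(0) = 200 / 646569 ≈ 0.00030933
20 log₁₀(0.00030933) ≈ -70.19 dB

-70.2 dB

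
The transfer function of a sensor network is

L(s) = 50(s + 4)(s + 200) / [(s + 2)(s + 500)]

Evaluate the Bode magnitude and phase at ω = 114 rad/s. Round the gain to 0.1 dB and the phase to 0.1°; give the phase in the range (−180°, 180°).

At s = jω = j114:
zero (s+4): 4 + j114 → |·| = √(4²+114²) = √13012 ≈ 114.07, ∠ = arctan(114/4) ≈ 87.99°
zero (s+200): 200 + j114 → |·| = √(200²+114²) = √52996 ≈ 230.21, ∠ = arctan(114/200) ≈ 29.68°
pole (s+2): 2 + j114 → |·| = √(2²+114²) = √13000 ≈ 114.02, ∠ = arctan(114/2) ≈ 88.99°
pole (s+500): 500 + j114 → |·| = √(500²+114²) = √262996 ≈ 512.83, ∠ = arctan(114/500) ≈ 12.84°
|L| = 50 · 26260 / 58473 ≈ 22.455
Gain = 20 log₁₀(22.455) ≈ 27.03 dB
∠L = 117.67° − 101.83° = 15.84°

27.0 dB, 15.8°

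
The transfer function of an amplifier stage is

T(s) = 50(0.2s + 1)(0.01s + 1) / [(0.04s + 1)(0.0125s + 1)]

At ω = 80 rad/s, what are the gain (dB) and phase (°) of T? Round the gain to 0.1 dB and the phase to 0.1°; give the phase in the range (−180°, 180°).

46.7 dB, 7.4°

At ω = 80 rad/s:
zero (1 + j80·0.2) = 1 + j16 → |·| ≈ 16.031, ∠ ≈ 86.42°
zero (1 + j80·0.01) = 1 + j0.8 → |·| ≈ 1.2806, ∠ ≈ 38.66°
pole (1 + j80·0.04) = 1 + j3.2 → |·| ≈ 3.3526, ∠ ≈ 72.65°
pole (1 + j80·0.0125) = 1 + j1 → |·| ≈ 1.4142, ∠ ≈ 45.00°
|T| = 50 · 16.031 · 1.2806 / (3.3526 · 1.4142) ≈ 216.5
Gain = 20 log₁₀(216.5) ≈ 46.71 dB
∠T = (86.42° + 38.66°) − (72.65° + 45.00°) = 7.43°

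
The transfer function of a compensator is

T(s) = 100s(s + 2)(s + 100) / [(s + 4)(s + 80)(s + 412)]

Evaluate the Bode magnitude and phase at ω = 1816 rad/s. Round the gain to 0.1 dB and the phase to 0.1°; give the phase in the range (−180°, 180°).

39.8 dB, 12.2°

At s = jω = j1816:
zero (s+2): 2 + j1816 → |·| = √(2²+1816²) = √3297860 ≈ 1816, ∠ = arctan(1816/2) ≈ 89.94°
zero (s+100): 100 + j1816 → |·| = √(100²+1816²) = √3307856 ≈ 1818.8, ∠ = arctan(1816/100) ≈ 86.85°
zero at origin: s = j1816 → |·| = 1816, ∠ = 90.00°
pole (s+4): 4 + j1816 → |·| = √(4²+1816²) = √3297872 ≈ 1816, ∠ = arctan(1816/4) ≈ 89.87°
pole (s+80): 80 + j1816 → |·| = √(80²+1816²) = √3304256 ≈ 1817.8, ∠ = arctan(1816/80) ≈ 87.48°
pole (s+412): 412 + j1816 → |·| = √(412²+1816²) = √3467600 ≈ 1862.1, ∠ = arctan(1816/412) ≈ 77.22°
|T| = 100 · 5.9981e+09 / 6.147e+09 ≈ 97.578
Gain = 20 log₁₀(97.578) ≈ 39.79 dB
∠T = 266.79° − 254.57° = 12.22°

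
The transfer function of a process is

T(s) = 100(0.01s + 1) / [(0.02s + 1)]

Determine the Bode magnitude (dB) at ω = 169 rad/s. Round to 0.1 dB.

At ω = 169 rad/s:
zero (1 + j169·0.01) = 1 + j1.69 → |·| ≈ 1.9637, ∠ ≈ 59.39°
pole (1 + j169·0.02) = 1 + j3.38 → |·| ≈ 3.5248, ∠ ≈ 73.52°
|T| = 100 · 1.9637 / (3.5248) ≈ 55.711
Gain = 20 log₁₀(55.711) ≈ 34.92 dB

34.9 dB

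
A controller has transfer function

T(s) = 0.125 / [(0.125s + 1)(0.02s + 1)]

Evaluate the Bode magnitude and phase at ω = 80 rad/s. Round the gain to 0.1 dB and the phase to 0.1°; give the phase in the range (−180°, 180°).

At ω = 80 rad/s:
pole (1 + j80·0.125) = 1 + j10 → |·| ≈ 10.05, ∠ ≈ 84.29°
pole (1 + j80·0.02) = 1 + j1.6 → |·| ≈ 1.8868, ∠ ≈ 57.99°
|T| = 0.125 · 1 / (10.05 · 1.8868) ≈ 0.006592
Gain = 20 log₁₀(0.006592) ≈ -43.62 dB
∠T = (0°) − (84.29° + 57.99°) = -142.28°

-43.6 dB, -142.3°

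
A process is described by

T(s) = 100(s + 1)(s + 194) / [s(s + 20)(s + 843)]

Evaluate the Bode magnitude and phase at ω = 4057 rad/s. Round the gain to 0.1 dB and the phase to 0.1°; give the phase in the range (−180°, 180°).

At s = jω = j4057:
zero (s+1): 1 + j4057 → |·| = √(1²+4057²) = √16459250 ≈ 4057, ∠ = arctan(4057/1) ≈ 89.99°
zero (s+194): 194 + j4057 → |·| = √(194²+4057²) = √16496885 ≈ 4061.6, ∠ = arctan(4057/194) ≈ 87.26°
pole (s+20): 20 + j4057 → |·| = √(20²+4057²) = √16459649 ≈ 4057, ∠ = arctan(4057/20) ≈ 89.72°
pole (s+843): 843 + j4057 → |·| = √(843²+4057²) = √17169898 ≈ 4143.7, ∠ = arctan(4057/843) ≈ 78.26°
pole at origin: |s| = 4057, ∠ = 90.00° (in denominator)
|T| = 100 · 1.6478e+07 / 6.8202e+10 ≈ 0.024161
Gain = 20 log₁₀(0.024161) ≈ -32.34 dB
∠T = 177.25° − 257.98° = -80.73°

-32.3 dB, -80.7°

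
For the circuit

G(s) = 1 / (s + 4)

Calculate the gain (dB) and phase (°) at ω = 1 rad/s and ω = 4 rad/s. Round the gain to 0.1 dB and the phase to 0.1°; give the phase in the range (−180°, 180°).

ω = 1: -12.3 dB, -14.0°; ω = 4: -15.1 dB, -45.0°

Substitute s = j1:
Numerator: 1 = 1 + j0
Denominator: (j1) + 4 = 4 + j1
|N| = √(1² + 0²) ≈ 1, ∠N ≈ 0.00°
|D| = √(4² + 1²) ≈ 4.1231, ∠D ≈ 14.04°
|G| = 1 / 4.1231 ≈ 0.24254
Gain = 20 log₁₀(0.24254) ≈ -12.30 dB
∠G = 0.00° − 14.04° = -14.04°

Substitute s = j4:
Numerator: 1 = 1 + j0
Denominator: (j4) + 4 = 4 + j4
|N| = √(1² + 0²) ≈ 1, ∠N ≈ 0.00°
|D| = √(4² + 4²) ≈ 5.6569, ∠D ≈ 45.00°
|G| = 1 / 5.6569 ≈ 0.17678
Gain = 20 log₁₀(0.17678) ≈ -15.05 dB
∠G = 0.00° − 45.00° = -45.00°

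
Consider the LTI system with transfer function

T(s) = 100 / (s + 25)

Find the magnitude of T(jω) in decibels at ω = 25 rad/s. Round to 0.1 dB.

At s = jω = j25:
pole (s+25): 25 + j25 → |·| = √(25²+25²) = √1250 ≈ 35.355, ∠ = arctan(25/25) ≈ 45.00°
|T| = 100 / 35.355 ≈ 2.8285
Gain = 20 log₁₀(2.8285) ≈ 9.03 dB

9.0 dB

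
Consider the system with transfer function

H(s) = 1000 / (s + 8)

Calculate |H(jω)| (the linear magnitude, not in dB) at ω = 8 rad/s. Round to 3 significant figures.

At s = jω = j8:
pole (s+8): 8 + j8 → |·| = √(8²+8²) = √128 ≈ 11.314, ∠ = arctan(8/8) ≈ 45.00°
|H| = 1000 / 11.314 ≈ 88.386

88.4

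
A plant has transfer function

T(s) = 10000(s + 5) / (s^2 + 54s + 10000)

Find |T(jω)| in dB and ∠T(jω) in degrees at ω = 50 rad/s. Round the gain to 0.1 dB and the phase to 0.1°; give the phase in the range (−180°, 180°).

At s = jω = j50:
zero (s+5): 5 + j50 → |·| = √(5²+50²) = √2525 ≈ 50.249, ∠ = arctan(50/5) ≈ 84.29°
quadratic: (j50)² + 54·j50 + 10000 = 7500 + j2700 → |·| ≈ 7971.2, ∠ ≈ 19.80°
|T| = 10000 · 50.249 / 7971.2 ≈ 63.038
Gain = 20 log₁₀(63.038) ≈ 35.99 dB
∠T = 84.29° − 19.80° = 64.49°

36.0 dB, 64.5°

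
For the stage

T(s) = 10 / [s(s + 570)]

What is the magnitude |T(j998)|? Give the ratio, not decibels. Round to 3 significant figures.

8.72e-06

At s = jω = j998:
pole (s+570): 570 + j998 → |·| = √(570²+998²) = √1320904 ≈ 1149.3, ∠ = arctan(998/570) ≈ 60.27°
pole at origin: |s| = 998, ∠ = 90.00° (in denominator)
|T| = 10 / 1.147e+06 ≈ 8.7184e-06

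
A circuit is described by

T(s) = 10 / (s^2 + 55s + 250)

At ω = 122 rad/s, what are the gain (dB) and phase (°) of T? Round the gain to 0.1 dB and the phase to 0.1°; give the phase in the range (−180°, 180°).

-64.1 dB, -155.4°

Substitute s = j122:
Numerator: 10 = 10 + j0
Denominator: (j122)^2 + 55(j122) + 250 = -14634 + j6710
|N| = √(10² + 0²) ≈ 10, ∠N ≈ 0.00°
|D| = √(14634² + 6710²) ≈ 16099, ∠D ≈ 155.37°
|T| = 10 / 16099 ≈ 0.00062116
Gain = 20 log₁₀(0.00062116) ≈ -64.14 dB
∠T = 0.00° − 155.37° = -155.37°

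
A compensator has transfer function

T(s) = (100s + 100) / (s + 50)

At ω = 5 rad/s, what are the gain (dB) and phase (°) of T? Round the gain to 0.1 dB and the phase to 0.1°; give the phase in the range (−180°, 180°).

20.1 dB, 73.0°

Substitute s = j5:
Numerator: 100(j5) + 100 = 100 + j500
Denominator: (j5) + 50 = 50 + j5
|N| = √(100² + 500²) ≈ 509.9, ∠N ≈ 78.69°
|D| = √(50² + 5²) ≈ 50.249, ∠D ≈ 5.71°
|T| = 509.9 / 50.249 ≈ 10.147
Gain = 20 log₁₀(10.147) ≈ 20.13 dB
∠T = 78.69° − 5.71° = 72.98°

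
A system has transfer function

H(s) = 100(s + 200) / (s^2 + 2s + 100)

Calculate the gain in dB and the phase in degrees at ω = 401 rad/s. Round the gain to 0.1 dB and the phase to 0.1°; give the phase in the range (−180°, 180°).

-11.1 dB, -116.2°

At s = jω = j401:
zero (s+200): 200 + j401 → |·| = √(200²+401²) = √200801 ≈ 448.11, ∠ = arctan(401/200) ≈ 63.49°
quadratic: (j401)² + 2·j401 + 100 = -160701 + j802 → |·| ≈ 1.607e+05, ∠ ≈ 179.71°
|H| = 100 · 448.11 / 1.607e+05 ≈ 0.27885
Gain = 20 log₁₀(0.27885) ≈ -11.09 dB
∠H = 63.49° − 179.71° = -116.22°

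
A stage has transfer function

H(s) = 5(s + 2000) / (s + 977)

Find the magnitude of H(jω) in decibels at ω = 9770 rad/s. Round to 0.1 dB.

At s = jω = j9770:
zero (s+2000): 2000 + j9770 → |·| = √(2000²+9770²) = √99452900 ≈ 9972.6, ∠ = arctan(9770/2000) ≈ 78.43°
pole (s+977): 977 + j9770 → |·| = √(977²+9770²) = √96407429 ≈ 9818.7, ∠ = arctan(9770/977) ≈ 84.29°
|H| = 5 · 9972.6 / 9818.7 ≈ 5.0784
Gain = 20 log₁₀(5.0784) ≈ 14.11 dB

14.1 dB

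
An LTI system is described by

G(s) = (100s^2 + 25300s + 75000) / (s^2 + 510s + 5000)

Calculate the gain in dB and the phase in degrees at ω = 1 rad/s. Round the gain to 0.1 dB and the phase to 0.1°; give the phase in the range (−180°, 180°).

Substitute s = j1:
Numerator: 100(j1)^2 + 25300(j1) + 75000 = 74900 + j25300
Denominator: (j1)^2 + 510(j1) + 5000 = 4999 + j510
|N| = √(74900² + 25300²) ≈ 79058, ∠N ≈ 18.66°
|D| = √(4999² + 510²) ≈ 5024.9, ∠D ≈ 5.83°
|G| = 79058 / 5024.9 ≈ 15.733
Gain = 20 log₁₀(15.733) ≈ 23.94 dB
∠G = 18.66° − 5.83° = 12.83°

23.9 dB, 12.8°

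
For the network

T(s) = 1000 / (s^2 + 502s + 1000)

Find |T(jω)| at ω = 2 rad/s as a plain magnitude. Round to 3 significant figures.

0.707

Substitute s = j2:
Numerator: 1000 = 1000 + j0
Denominator: (j2)^2 + 502(j2) + 1000 = 996 + j1004
|N| = √(1000² + 0²) ≈ 1000, ∠N ≈ 0.00°
|D| = √(996² + 1004²) ≈ 1414.2, ∠D ≈ 45.23°
|T| = 1000 / 1414.2 ≈ 0.70711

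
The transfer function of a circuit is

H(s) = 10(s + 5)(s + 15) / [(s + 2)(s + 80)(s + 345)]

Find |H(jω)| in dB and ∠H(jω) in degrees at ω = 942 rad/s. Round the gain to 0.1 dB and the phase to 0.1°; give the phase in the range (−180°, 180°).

-40.1 dB, -66.1°

At s = jω = j942:
zero (s+5): 5 + j942 → |·| = √(5²+942²) = √887389 ≈ 942.01, ∠ = arctan(942/5) ≈ 89.70°
zero (s+15): 15 + j942 → |·| = √(15²+942²) = √887589 ≈ 942.12, ∠ = arctan(942/15) ≈ 89.09°
pole (s+2): 2 + j942 → |·| = √(2²+942²) = √887368 ≈ 942, ∠ = arctan(942/2) ≈ 89.88°
pole (s+80): 80 + j942 → |·| = √(80²+942²) = √893764 ≈ 945.39, ∠ = arctan(942/80) ≈ 85.15°
pole (s+345): 345 + j942 → |·| = √(345²+942²) = √1006389 ≈ 1003.2, ∠ = arctan(942/345) ≈ 69.89°
|H| = 10 · 8.8749e+05 / 8.9341e+08 ≈ 0.0099337
Gain = 20 log₁₀(0.0099337) ≈ -40.06 dB
∠H = 178.79° − 244.92° = -66.13°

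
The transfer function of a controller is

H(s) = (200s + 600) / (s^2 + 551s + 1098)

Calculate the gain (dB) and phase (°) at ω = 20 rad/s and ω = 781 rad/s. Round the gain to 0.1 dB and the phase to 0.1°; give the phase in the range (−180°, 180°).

Substitute s = j20:
Numerator: 200(j20) + 600 = 600 + j4000
Denominator: (j20)^2 + 551(j20) + 1098 = 698 + j11020
|N| = √(600² + 4000²) ≈ 4044.7, ∠N ≈ 81.47°
|D| = √(698² + 11020²) ≈ 11042, ∠D ≈ 86.38°
|H| = 4044.7 / 11042 ≈ 0.3663
Gain = 20 log₁₀(0.3663) ≈ -8.72 dB
∠H = 81.47° − 86.38° = -4.91°

Substitute s = j781:
Numerator: 200(j781) + 600 = 600 + j156200
Denominator: (j781)^2 + 551(j781) + 1098 = -608863 + j430331
|N| = √(600² + 156200²) ≈ 1.562e+05, ∠N ≈ 89.78°
|D| = √(608863² + 430331²) ≈ 7.4559e+05, ∠D ≈ 144.75°
|H| = 1.562e+05 / 7.4559e+05 ≈ 0.2095
Gain = 20 log₁₀(0.2095) ≈ -13.58 dB
∠H = 89.78° − 144.75° = -54.97°

ω = 20: -8.7 dB, -4.9°; ω = 781: -13.6 dB, -55.0°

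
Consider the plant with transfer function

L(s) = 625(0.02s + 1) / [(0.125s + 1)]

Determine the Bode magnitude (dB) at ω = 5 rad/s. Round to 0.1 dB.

54.5 dB

At ω = 5 rad/s:
zero (1 + j5·0.02) = 1 + j0.1 → |·| ≈ 1.005, ∠ ≈ 5.71°
pole (1 + j5·0.125) = 1 + j0.625 → |·| ≈ 1.1792, ∠ ≈ 32.01°
|L| = 625 · 1.005 / (1.1792) ≈ 532.67
Gain = 20 log₁₀(532.67) ≈ 54.53 dB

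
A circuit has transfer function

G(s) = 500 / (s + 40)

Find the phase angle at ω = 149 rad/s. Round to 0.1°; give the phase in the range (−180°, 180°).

At s = jω = j149:
pole (s+40): 40 + j149 → |·| = √(40²+149²) = √23801 ≈ 154.28, ∠ = arctan(149/40) ≈ 74.97°
∠G = 0.00° − 74.97° = -74.97°

-75.0°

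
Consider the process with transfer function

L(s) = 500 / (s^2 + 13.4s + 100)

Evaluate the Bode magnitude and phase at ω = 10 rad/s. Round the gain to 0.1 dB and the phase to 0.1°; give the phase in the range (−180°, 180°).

At s = jω = j10:
quadratic: (j10)² + 13.4·j10 + 100 = 0 + j134 → |·| ≈ 134, ∠ ≈ 90.00°
|L| = 500 / 134 ≈ 3.7313
Gain = 20 log₁₀(3.7313) ≈ 11.44 dB
∠L = 0.00° − 90.00° = -90.00°

11.4 dB, -90.0°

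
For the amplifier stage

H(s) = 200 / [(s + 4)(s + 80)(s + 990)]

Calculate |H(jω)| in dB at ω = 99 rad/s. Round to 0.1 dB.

At s = jω = j99:
pole (s+4): 4 + j99 → |·| = √(4²+99²) = √9817 ≈ 99.081, ∠ = arctan(99/4) ≈ 87.69°
pole (s+80): 80 + j99 → |·| = √(80²+99²) = √16201 ≈ 127.28, ∠ = arctan(99/80) ≈ 51.06°
pole (s+990): 990 + j99 → |·| = √(990²+99²) = √989901 ≈ 994.94, ∠ = arctan(99/990) ≈ 5.71°
|H| = 200 / 1.2547e+07 ≈ 1.594e-05
Gain = 20 log₁₀(1.594e-05) ≈ -95.95 dB

-96.0 dB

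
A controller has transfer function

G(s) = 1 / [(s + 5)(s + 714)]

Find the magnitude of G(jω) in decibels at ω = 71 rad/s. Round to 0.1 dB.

At s = jω = j71:
pole (s+5): 5 + j71 → |·| = √(5²+71²) = √5066 ≈ 71.176, ∠ = arctan(71/5) ≈ 85.97°
pole (s+714): 714 + j71 → |·| = √(714²+71²) = √514837 ≈ 717.52, ∠ = arctan(71/714) ≈ 5.68°
|G| = 1 / 51070 ≈ 1.9581e-05
Gain = 20 log₁₀(1.9581e-05) ≈ -94.16 dB

-94.2 dB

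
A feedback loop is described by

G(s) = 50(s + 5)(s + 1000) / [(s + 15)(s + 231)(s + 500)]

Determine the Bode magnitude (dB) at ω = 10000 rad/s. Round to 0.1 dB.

At s = jω = j10000:
zero (s+5): 5 + j10000 → |·| = √(5²+10000²) = √100000025 ≈ 10000, ∠ = arctan(10000/5) ≈ 89.97°
zero (s+1000): 1000 + j10000 → |·| = √(1000²+10000²) = √101000000 ≈ 10050, ∠ = arctan(10000/1000) ≈ 84.29°
pole (s+15): 15 + j10000 → |·| = √(15²+10000²) = √100000225 ≈ 10000, ∠ = arctan(10000/15) ≈ 89.91°
pole (s+231): 231 + j10000 → |·| = √(231²+10000²) = √100053361 ≈ 10003, ∠ = arctan(10000/231) ≈ 88.68°
pole (s+500): 500 + j10000 → |·| = √(500²+10000²) = √100250000 ≈ 10012, ∠ = arctan(10000/500) ≈ 87.14°
|G| = 50 · 1.005e+08 / 1.0015e+12 ≈ 0.0050175
Gain = 20 log₁₀(0.0050175) ≈ -45.99 dB

-46.0 dB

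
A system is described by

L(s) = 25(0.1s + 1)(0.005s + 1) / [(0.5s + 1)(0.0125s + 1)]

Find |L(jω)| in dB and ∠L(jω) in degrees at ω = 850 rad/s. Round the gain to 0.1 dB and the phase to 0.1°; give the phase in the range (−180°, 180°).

At ω = 850 rad/s:
zero (1 + j850·0.1) = 1 + j85 → |·| ≈ 85.006, ∠ ≈ 89.33°
zero (1 + j850·0.005) = 1 + j4.25 → |·| ≈ 4.3661, ∠ ≈ 76.76°
pole (1 + j850·0.5) = 1 + j425 → |·| ≈ 425, ∠ ≈ 89.87°
pole (1 + j850·0.0125) = 1 + j10.625 → |·| ≈ 10.672, ∠ ≈ 84.62°
|L| = 25 · 85.006 · 4.3661 / (425 · 10.672) ≈ 2.0457
Gain = 20 log₁₀(2.0457) ≈ 6.22 dB
∠L = (89.33° + 76.76°) − (89.87° + 84.62°) = -8.40°

6.2 dB, -8.4°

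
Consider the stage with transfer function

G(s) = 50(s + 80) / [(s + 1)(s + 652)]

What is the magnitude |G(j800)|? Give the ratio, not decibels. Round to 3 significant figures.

At s = jω = j800:
zero (s+80): 80 + j800 → |·| = √(80²+800²) = √646400 ≈ 803.99, ∠ = arctan(800/80) ≈ 84.29°
pole (s+1): 1 + j800 → |·| = √(1²+800²) = √640001 ≈ 800, ∠ = arctan(800/1) ≈ 89.93°
pole (s+652): 652 + j800 → |·| = √(652²+800²) = √1065104 ≈ 1032, ∠ = arctan(800/652) ≈ 50.82°
|G| = 50 · 803.99 / 8.256e+05 ≈ 0.048691

0.0487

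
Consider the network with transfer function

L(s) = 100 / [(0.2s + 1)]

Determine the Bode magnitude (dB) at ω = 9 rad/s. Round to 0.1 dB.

At ω = 9 rad/s:
pole (1 + j9·0.2) = 1 + j1.8 → |·| ≈ 2.0591, ∠ ≈ 60.95°
|L| = 100 · 1 / (2.0591) ≈ 48.565
Gain = 20 log₁₀(48.565) ≈ 33.73 dB

33.7 dB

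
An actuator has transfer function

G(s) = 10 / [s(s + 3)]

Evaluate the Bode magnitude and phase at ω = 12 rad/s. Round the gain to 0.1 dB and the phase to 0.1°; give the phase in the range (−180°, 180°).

At s = jω = j12:
pole (s+3): 3 + j12 → |·| = √(3²+12²) = √153 ≈ 12.369, ∠ = arctan(12/3) ≈ 75.96°
pole at origin: |s| = 12, ∠ = 90.00° (in denominator)
|G| = 10 / 148.43 ≈ 0.067372
Gain = 20 log₁₀(0.067372) ≈ -23.43 dB
∠G = 0.00° − 165.96° = -165.96°

-23.4 dB, -166.0°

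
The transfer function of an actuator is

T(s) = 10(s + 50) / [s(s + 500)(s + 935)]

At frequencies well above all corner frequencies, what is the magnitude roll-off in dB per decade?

-40 dB/decade

Each pole contributes −20 dB/decade at high frequency; each zero contributes +20 dB/decade.
Net: 1 zero(s) − 3 pole(s) → -40 dB/decade.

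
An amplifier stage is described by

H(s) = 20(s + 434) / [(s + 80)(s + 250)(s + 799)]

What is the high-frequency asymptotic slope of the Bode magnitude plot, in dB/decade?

Each pole contributes −20 dB/decade at high frequency; each zero contributes +20 dB/decade.
Net: 1 zero(s) − 3 pole(s) → -40 dB/decade.

-40 dB/decade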